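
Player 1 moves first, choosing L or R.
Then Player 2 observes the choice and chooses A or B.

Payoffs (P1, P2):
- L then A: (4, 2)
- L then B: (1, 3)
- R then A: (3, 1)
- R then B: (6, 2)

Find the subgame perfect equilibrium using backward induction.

P1 plays R, P2 plays B after L and B after R; Payoff (6, 2)

Work:
Backward induction:
After L: P2 chooses B → P1 gets 1
After R: P2 chooses B → P1 gets 6
P1 chooses R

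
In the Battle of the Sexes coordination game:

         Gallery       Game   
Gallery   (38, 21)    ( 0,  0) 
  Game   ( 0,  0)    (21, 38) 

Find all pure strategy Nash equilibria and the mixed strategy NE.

Pure NE: (Gallery, Gallery) and (Game, Game); Mixed NE: p = 0.6441, q = 0.3559

Work:
Check pure NE:
(Gallery, Gallery): (38, 21) - no unilateral deviation beneficial
(Game, Game): (21, 38) - no unilateral deviation beneficial
Mixed NE: P1 plays Gallery with p = 0.6441, P2 plays Gallery with q = 0.3559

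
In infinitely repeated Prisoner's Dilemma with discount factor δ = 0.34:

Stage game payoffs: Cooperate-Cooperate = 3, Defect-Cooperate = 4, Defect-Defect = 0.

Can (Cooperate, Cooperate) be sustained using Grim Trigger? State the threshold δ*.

δ* = 0.25; since δ = 0.34 ≥ 0.25, cooperation can be sustained

Work:
For Grim Trigger:
Cooperate forever: 3/(1-δ)
Defect then punished: 4 + 0·δ/(1-δ)
Need: 3/(1-δ) ≥ 4 + 0·δ/(1-δ)
Solving: δ ≥ (T-R)/(T-P) = (4-3)/(4-0) = 0.25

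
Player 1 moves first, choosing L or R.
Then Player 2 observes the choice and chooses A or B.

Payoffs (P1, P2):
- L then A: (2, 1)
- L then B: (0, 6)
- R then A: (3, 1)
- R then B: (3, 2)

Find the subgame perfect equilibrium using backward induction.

P1 plays R, P2 plays B after L and B after R; Payoff (3, 2)

Work:
Backward induction:
After L: P2 chooses B → P1 gets 0
After R: P2 chooses B → P1 gets 3
P1 chooses R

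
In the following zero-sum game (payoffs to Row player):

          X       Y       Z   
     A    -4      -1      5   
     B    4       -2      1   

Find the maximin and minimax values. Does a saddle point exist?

Maximin = -2, Minimax = -1, Saddle: False

Work:
Row minimums: [-4, -2] → maximin = -2
Column maximums: [4, -1, 5] → minimax = -1
No saddle point (maximin ≠ minimax). Mixed strategy needed.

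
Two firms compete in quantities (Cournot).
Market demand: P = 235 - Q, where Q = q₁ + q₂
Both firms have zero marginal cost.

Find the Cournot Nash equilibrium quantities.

q₁* = q₂* = 78.33; P* = 78.33

Work:
Profit: π_i = P·q_i = (a - q_i - q_j)·q_i
FOC: ∂π_i/∂q_i = a - 2q_i - q_j = 0
Reaction function: q_i = (235 - q_j)/2
Symmetry: q* = 235/3 = 78.33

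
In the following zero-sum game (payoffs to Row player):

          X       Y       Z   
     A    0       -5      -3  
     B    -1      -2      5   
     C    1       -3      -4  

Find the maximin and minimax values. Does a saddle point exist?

Maximin = -2, Minimax = -2, Saddle: True

Work:
Row minimums: [-5, -2, -4] → maximin = -2
Column maximums: [1, -2, 5] → minimax = -2
Saddle point exists! Game value = -2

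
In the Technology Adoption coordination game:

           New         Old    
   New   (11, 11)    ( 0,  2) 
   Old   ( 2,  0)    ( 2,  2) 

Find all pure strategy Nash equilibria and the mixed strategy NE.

Pure NE: (New, New) and (Old, Old); Mixed NE: p = 0.1818, q = 0.1818

Work:
Check pure NE:
(New, New): (11, 11) - no unilateral deviation beneficial
(Old, Old): (2, 2) - no unilateral deviation beneficial
Mixed NE: P1 plays New with p = 0.1818, P2 plays New with q = 0.1818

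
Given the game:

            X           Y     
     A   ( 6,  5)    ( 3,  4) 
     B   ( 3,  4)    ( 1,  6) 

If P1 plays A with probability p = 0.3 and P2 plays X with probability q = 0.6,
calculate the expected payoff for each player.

E[P1] = 2.98, E[P2] = 4.74

Work:
E[P1] = p·q·π₁(A,X) + p·(1-q)·π₁(A,Y) + (1-p)·q·π₁(B,X) + (1-p)·(1-q)·π₁(B,Y)
= 0.3·0.6·6 + 0.3·0.4·3 + 0.7·0.6·3 + 0.7·0.4·1
= 2.98

E[P2] = 4.74 (similar calculation)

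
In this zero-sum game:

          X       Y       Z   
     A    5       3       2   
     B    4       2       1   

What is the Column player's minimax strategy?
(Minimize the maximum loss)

Column should play Z, value = 2

Work:
Column player minimizes Row's maximum payoff:
Column X: max payoff to Row = 5
Column Y: max payoff to Row = 3
Column Z: max payoff to Row = 2
Minimum is 2, achieved by column Z.
Minimax strategy: Z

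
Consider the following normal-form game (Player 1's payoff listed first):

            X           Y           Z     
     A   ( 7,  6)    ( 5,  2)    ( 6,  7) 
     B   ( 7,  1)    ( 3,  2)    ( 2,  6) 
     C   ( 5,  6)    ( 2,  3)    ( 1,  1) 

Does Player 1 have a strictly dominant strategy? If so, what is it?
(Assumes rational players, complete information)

No strictly dominant strategy exists for Player 1

Work:
A strategy strictly dominates another if it gives a strictly higher payoff against every opponent action. Compare each pair of P1's strategies column-by-column:
  A vs B: [7 vs 7, 5 vs 3, 6 vs 2] → A does not strictly dominate B (column X: 7 ≤ 7)
  A vs C: [7 vs 5, 5 vs 2, 6 vs 1] → A strictly dominates C
  B vs A: [7 vs 7, 3 vs 5, 2 vs 6] → B does not strictly dominate A (column X: 7 ≤ 7)
  B vs C: [7 vs 5, 3 vs 2, 2 vs 1] → B strictly dominates C
  C vs A: [5 vs 7, 2 vs 5, 1 vs 6] → C does not strictly dominate A (column X: 5 ≤ 7)
  C vs B: [5 vs 7, 2 vs 3, 1 vs 2] → C does not strictly dominate B (column X: 5 ≤ 7)
No single strategy strictly dominates all others → no strictly dominant strategy.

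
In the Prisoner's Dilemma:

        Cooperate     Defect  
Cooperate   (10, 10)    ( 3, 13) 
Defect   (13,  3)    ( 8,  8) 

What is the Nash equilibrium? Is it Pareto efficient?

(Defect, Defect) is NE; not Pareto efficient

Work:
Defect dominates Cooperate for both players:
If P2 cooperates: Defect (13) > Cooperate (10)
If P2 defects: Defect (8) > Cooperate (3)
NE: (Defect, Defect) with payoff (8, 8)
But (Cooperate, Cooperate) = (10, 10) Pareto dominates (8, 8)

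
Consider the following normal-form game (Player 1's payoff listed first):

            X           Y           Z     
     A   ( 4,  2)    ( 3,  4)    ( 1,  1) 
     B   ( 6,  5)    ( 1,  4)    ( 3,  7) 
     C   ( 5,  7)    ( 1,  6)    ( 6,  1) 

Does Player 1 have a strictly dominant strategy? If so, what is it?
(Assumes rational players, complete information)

No strictly dominant strategy exists for Player 1

Work:
A strategy strictly dominates another if it gives a strictly higher payoff against every opponent action. Compare each pair of P1's strategies column-by-column:
  A vs B: [4 vs 6, 3 vs 1, 1 vs 3] → A does not strictly dominate B (column X: 4 ≤ 6)
  A vs C: [4 vs 5, 3 vs 1, 1 vs 6] → A does not strictly dominate C (column X: 4 ≤ 5)
  B vs A: [6 vs 4, 1 vs 3, 3 vs 1] → B does not strictly dominate A (column Y: 1 ≤ 3)
  B vs C: [6 vs 5, 1 vs 1, 3 vs 6] → B does not strictly dominate C (column Y: 1 ≤ 1)
  C vs A: [5 vs 4, 1 vs 3, 6 vs 1] → C does not strictly dominate A (column Y: 1 ≤ 3)
  C vs B: [5 vs 6, 1 vs 1, 6 vs 3] → C does not strictly dominate B (column X: 5 ≤ 6)
No single strategy strictly dominates all others → no strictly dominant strategy.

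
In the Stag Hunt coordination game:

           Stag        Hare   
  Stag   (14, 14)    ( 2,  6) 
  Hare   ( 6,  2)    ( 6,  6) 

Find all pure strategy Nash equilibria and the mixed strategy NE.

Pure NE: (Stag, Stag) and (Hare, Hare); Mixed NE: p = 0.3333, q = 0.3333

Work:
Check pure NE:
(Stag, Stag): (14, 14) - no unilateral deviation beneficial
(Hare, Hare): (6, 6) - no unilateral deviation beneficial
Mixed NE: P1 plays Stag with p = 0.3333, P2 plays Stag with q = 0.3333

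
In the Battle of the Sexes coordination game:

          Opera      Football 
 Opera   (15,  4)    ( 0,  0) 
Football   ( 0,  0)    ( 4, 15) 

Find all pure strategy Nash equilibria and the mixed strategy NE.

Pure NE: (Opera, Opera) and (Football, Football); Mixed NE: p = 0.7895, q = 0.2105

Work:
Check pure NE:
(Opera, Opera): (15, 4) - no unilateral deviation beneficial
(Football, Football): (4, 15) - no unilateral deviation beneficial
Mixed NE: P1 plays Opera with p = 0.7895, P2 plays Opera with q = 0.2105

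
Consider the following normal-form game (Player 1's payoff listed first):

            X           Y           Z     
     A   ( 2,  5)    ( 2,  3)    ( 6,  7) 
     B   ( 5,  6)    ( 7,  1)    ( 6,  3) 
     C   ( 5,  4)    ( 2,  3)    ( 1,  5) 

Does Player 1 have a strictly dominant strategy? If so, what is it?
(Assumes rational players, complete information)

No strictly dominant strategy exists for Player 1

Work:
A strategy strictly dominates another if it gives a strictly higher payoff against every opponent action. Compare each pair of P1's strategies column-by-column:
  A vs B: [2 vs 5, 2 vs 7, 6 vs 6] → A does not strictly dominate B (column X: 2 ≤ 5)
  A vs C: [2 vs 5, 2 vs 2, 6 vs 1] → A does not strictly dominate C (column X: 2 ≤ 5)
  B vs A: [5 vs 2, 7 vs 2, 6 vs 6] → B does not strictly dominate A (column Z: 6 ≤ 6)
  B vs C: [5 vs 5, 7 vs 2, 6 vs 1] → B does not strictly dominate C (column X: 5 ≤ 5)
  C vs A: [5 vs 2, 2 vs 2, 1 vs 6] → C does not strictly dominate A (column Y: 2 ≤ 2)
  C vs B: [5 vs 5, 2 vs 7, 1 vs 6] → C does not strictly dominate B (column X: 5 ≤ 5)
No single strategy strictly dominates all others → no strictly dominant strategy.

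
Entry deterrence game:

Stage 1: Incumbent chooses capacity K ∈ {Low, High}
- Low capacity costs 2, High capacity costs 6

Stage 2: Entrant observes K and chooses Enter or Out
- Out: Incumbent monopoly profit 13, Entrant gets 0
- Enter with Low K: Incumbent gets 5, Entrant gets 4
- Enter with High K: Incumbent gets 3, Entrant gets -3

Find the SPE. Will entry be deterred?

SPE: (High, Enter|Low, Out|High); Entry deterred. Incumbent net profit = 7

Work:
After Low K: Entrant enters (4 > 0)
After High K: Entrant stays out (-3 < 0)
Incumbent: Low → 5−2=3, High → 13−6=7
Incumbent chooses High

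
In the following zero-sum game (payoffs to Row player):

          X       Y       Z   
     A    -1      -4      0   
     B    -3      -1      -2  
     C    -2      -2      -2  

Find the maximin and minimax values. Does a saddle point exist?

Maximin = -2, Minimax = -1, Saddle: False

Work:
Row minimums: [-4, -3, -2] → maximin = -2
Column maximums: [-1, -1, 0] → minimax = -1
No saddle point (maximin ≠ minimax). Mixed strategy needed.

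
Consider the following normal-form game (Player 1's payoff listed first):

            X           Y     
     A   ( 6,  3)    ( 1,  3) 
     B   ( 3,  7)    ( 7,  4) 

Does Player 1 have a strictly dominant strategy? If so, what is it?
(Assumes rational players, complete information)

No strictly dominant strategy exists for Player 1

Work:
A strategy strictly dominates another if it gives a strictly higher payoff against every opponent action. Compare each pair of P1's strategies column-by-column:
  A vs B: [6 vs 3, 1 vs 7] → A does not strictly dominate B (column Y: 1 ≤ 7)
  B vs A: [3 vs 6, 7 vs 1] → B does not strictly dominate A (column X: 3 ≤ 6)
No single strategy strictly dominates all others → no strictly dominant strategy.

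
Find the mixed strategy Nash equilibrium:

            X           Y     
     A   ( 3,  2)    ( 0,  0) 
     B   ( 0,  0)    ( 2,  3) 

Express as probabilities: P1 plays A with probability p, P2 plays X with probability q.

p = 0.6, q = 0.4

Work:
Find probabilities that make opponent indifferent:
P2 chooses q to make P1 indifferent between A and B
P1 chooses p to make P2 indifferent between X and Y
Mixed NE: P1 plays (A: 0.6, B: 0.4), P2 plays (X: 0.4, Y: 0.6)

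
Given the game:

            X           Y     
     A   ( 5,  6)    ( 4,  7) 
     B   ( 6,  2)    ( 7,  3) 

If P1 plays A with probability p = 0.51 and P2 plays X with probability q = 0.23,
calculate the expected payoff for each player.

E[P1] = 5.4746, E[P2] = 4.81

Work:
E[P1] = p·q·π₁(A,X) + p·(1-q)·π₁(A,Y) + (1-p)·q·π₁(B,X) + (1-p)·(1-q)·π₁(B,Y)
= 0.51·0.23·5 + 0.51·0.77·4 + 0.49·0.23·6 + 0.49·0.77·7
= 5.4746

E[P2] = 4.81 (similar calculation)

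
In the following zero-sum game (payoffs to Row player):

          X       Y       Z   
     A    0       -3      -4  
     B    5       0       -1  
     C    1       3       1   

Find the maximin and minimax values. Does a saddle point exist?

Maximin = 1, Minimax = 1, Saddle: True

Work:
Row minimums: [-4, -1, 1] → maximin = 1
Column maximums: [5, 3, 1] → minimax = 1
Saddle point exists! Game value = 1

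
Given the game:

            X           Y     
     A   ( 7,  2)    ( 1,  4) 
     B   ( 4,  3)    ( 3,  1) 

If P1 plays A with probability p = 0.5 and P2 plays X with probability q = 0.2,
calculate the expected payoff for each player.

E[P1] = 2.7, E[P2] = 2.5

Work:
E[P1] = p·q·π₁(A,X) + p·(1-q)·π₁(A,Y) + (1-p)·q·π₁(B,X) + (1-p)·(1-q)·π₁(B,Y)
= 0.5·0.2·7 + 0.5·0.8·1 + 0.5·0.2·4 + 0.5·0.8·3
= 2.7

E[P2] = 2.5 (similar calculation)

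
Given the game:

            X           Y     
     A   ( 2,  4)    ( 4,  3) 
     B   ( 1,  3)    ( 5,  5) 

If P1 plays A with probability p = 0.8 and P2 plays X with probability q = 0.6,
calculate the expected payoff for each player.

E[P1] = 2.76, E[P2] = 3.64

Work:
E[P1] = p·q·π₁(A,X) + p·(1-q)·π₁(A,Y) + (1-p)·q·π₁(B,X) + (1-p)·(1-q)·π₁(B,Y)
= 0.8·0.6·2 + 0.8·0.4·4 + 0.2·0.6·1 + 0.2·0.4·5
= 2.76

E[P2] = 3.64 (similar calculation)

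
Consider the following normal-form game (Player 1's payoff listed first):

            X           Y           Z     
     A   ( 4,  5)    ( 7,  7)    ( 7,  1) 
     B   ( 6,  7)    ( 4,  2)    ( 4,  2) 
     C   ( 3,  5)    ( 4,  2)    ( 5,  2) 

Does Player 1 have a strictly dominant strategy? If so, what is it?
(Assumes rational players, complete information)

No strictly dominant strategy exists for Player 1

Work:
A strategy strictly dominates another if it gives a strictly higher payoff against every opponent action. Compare each pair of P1's strategies column-by-column:
  A vs B: [4 vs 6, 7 vs 4, 7 vs 4] → A does not strictly dominate B (column X: 4 ≤ 6)
  A vs C: [4 vs 3, 7 vs 4, 7 vs 5] → A strictly dominates C
  B vs A: [6 vs 4, 4 vs 7, 4 vs 7] → B does not strictly dominate A (column Y: 4 ≤ 7)
  B vs C: [6 vs 3, 4 vs 4, 4 vs 5] → B does not strictly dominate C (column Y: 4 ≤ 4)
  C vs A: [3 vs 4, 4 vs 7, 5 vs 7] → C does not strictly dominate A (column X: 3 ≤ 4)
  C vs B: [3 vs 6, 4 vs 4, 5 vs 4] → C does not strictly dominate B (column X: 3 ≤ 6)
No single strategy strictly dominates all others → no strictly dominant strategy.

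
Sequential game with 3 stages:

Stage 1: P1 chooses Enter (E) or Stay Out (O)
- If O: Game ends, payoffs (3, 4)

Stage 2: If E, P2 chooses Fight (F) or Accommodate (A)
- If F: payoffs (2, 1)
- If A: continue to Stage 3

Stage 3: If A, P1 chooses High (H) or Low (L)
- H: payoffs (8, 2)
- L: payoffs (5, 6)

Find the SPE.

SPE: (E, A, H); Outcome (8, 2)

Work:
Stage 3: P1 chooses H (8 vs 5)
Stage 2: P2: F->1, A->2 (anticipating H). Choose A
Stage 1: P1: O->3, E->8 (anticipating A, H). Choose E
SPE path: E -> A -> H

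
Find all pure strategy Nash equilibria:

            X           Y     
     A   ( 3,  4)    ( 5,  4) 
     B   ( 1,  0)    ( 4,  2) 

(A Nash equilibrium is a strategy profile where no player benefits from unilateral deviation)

Nash equilibrium: (A, X), (A, Y)

Work:
Best responses:
  P1 vs X: payoffs [3, 1] → best response A (payoff 3)
  P1 vs Y: payoffs [5, 4] → best response A (payoff 5)
  P2 vs A: payoffs [4, 4] → best response X/Y (payoff 4)
  P2 vs B: payoffs [0, 2] → best response Y (payoff 2)
Mutual best responses: (A,X), (A,Y) → Nash equilibria.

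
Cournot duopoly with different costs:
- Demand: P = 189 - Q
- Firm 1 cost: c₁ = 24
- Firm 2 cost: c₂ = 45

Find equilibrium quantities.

q₁* = 62.0, q₂* = 41.0

Work:
Reaction: q₁ = (189 - 24 - q₂)/2
Reaction: q₂ = (189 - 45 - q₁)/2
Solve simultaneously:
q₁* = (189 - 2×24 + 45)/3 = 62.0
q₂* = (189 - 2×45 + 24)/3 = 41.0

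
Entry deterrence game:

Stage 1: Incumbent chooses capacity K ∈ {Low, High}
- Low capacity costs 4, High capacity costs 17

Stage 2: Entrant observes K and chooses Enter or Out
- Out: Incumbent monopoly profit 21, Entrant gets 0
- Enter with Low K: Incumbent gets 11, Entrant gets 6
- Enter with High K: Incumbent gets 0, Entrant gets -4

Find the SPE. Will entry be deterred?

SPE: (Low, Enter|Low, Out|High); Entry not deterred. Incumbent net profit = 7, Entrant gets 6

Work:
After Low K: Entrant enters (6 > 0)
After High K: Entrant stays out (-4 < 0)
Incumbent: Low → 11−4=7, High → 21−17=4
Incumbent chooses Low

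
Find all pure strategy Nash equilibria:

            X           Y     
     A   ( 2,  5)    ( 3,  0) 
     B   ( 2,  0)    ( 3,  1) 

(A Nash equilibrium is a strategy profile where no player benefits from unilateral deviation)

Nash equilibrium: (A, X), (B, Y)

Work:
Best responses:
  P1 vs X: payoffs [2, 2] → best response A/B (payoff 2)
  P1 vs Y: payoffs [3, 3] → best response A/B (payoff 3)
  P2 vs A: payoffs [5, 0] → best response X (payoff 5)
  P2 vs B: payoffs [0, 1] → best response Y (payoff 1)
Mutual best responses: (A,X), (B,Y) → Nash equilibria.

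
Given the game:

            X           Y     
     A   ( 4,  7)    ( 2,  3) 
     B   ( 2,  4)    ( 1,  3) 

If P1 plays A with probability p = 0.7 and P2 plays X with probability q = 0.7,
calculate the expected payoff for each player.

E[P1] = 2.89, E[P2] = 5.17

Work:
E[P1] = p·q·π₁(A,X) + p·(1-q)·π₁(A,Y) + (1-p)·q·π₁(B,X) + (1-p)·(1-q)·π₁(B,Y)
= 0.7·0.7·4 + 0.7·0.3·2 + 0.3·0.7·2 + 0.3·0.3·1
= 2.89

E[P2] = 5.17 (similar calculation)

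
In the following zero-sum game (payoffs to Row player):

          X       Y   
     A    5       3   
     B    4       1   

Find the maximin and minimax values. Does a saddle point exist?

Maximin = 3, Minimax = 3, Saddle: True

Work:
Row minimums: [3, 1] → maximin = 3
Column maximums: [5, 3] → minimax = 3
Saddle point exists! Game value = 3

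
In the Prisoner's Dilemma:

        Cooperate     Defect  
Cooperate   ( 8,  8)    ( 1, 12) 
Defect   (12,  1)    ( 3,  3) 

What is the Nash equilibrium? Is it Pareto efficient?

(Defect, Defect) is NE; not Pareto efficient

Work:
Defect dominates Cooperate for both players:
If P2 cooperates: Defect (12) > Cooperate (8)
If P2 defects: Defect (3) > Cooperate (1)
NE: (Defect, Defect) with payoff (3, 3)
But (Cooperate, Cooperate) = (8, 8) Pareto dominates (3, 3)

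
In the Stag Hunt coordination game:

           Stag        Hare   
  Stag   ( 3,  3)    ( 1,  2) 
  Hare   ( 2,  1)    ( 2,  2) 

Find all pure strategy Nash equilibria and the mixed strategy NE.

Pure NE: (Stag, Stag) and (Hare, Hare); Mixed NE: p = 0.5, q = 0.5

Work:
Check pure NE:
(Stag, Stag): (3, 3) - no unilateral deviation beneficial
(Hare, Hare): (2, 2) - no unilateral deviation beneficial
Mixed NE: P1 plays Stag with p = 0.5, P2 plays Stag with q = 0.5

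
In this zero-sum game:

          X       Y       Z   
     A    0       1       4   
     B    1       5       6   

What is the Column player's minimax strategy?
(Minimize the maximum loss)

Column should play X, value = 1

Work:
Column player minimizes Row's maximum payoff:
Column X: max payoff to Row = 1
Column Y: max payoff to Row = 5
Column Z: max payoff to Row = 6
Minimum is 1, achieved by column X.
Minimax strategy: X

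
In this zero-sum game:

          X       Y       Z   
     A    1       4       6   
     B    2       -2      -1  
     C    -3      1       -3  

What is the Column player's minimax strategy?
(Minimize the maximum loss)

Column should play X, value = 2

Work:
Column player minimizes Row's maximum payoff:
Column X: max payoff to Row = 2
Column Y: max payoff to Row = 4
Column Z: max payoff to Row = 6
Minimum is 2, achieved by column X.
Minimax strategy: X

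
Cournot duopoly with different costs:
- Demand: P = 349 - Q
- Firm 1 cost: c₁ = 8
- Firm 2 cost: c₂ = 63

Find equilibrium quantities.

q₁* = 132.0, q₂* = 77.0

Work:
Reaction: q₁ = (349 - 8 - q₂)/2
Reaction: q₂ = (349 - 63 - q₁)/2
Solve simultaneously:
q₁* = (349 - 2×8 + 63)/3 = 132.0
q₂* = (349 - 2×63 + 8)/3 = 77.0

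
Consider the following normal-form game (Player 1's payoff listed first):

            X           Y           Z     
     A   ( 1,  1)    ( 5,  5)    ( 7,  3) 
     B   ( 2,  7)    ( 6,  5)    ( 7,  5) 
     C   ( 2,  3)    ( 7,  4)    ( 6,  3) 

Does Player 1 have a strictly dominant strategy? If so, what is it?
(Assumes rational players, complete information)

No strictly dominant strategy exists for Player 1

Work:
A strategy strictly dominates another if it gives a strictly higher payoff against every opponent action. Compare each pair of P1's strategies column-by-column:
  A vs B: [1 vs 2, 5 vs 6, 7 vs 7] → A does not strictly dominate B (column X: 1 ≤ 2)
  A vs C: [1 vs 2, 5 vs 7, 7 vs 6] → A does not strictly dominate C (column X: 1 ≤ 2)
  B vs A: [2 vs 1, 6 vs 5, 7 vs 7] → B does not strictly dominate A (column Z: 7 ≤ 7)
  B vs C: [2 vs 2, 6 vs 7, 7 vs 6] → B does not strictly dominate C (column X: 2 ≤ 2)
  C vs A: [2 vs 1, 7 vs 5, 6 vs 7] → C does not strictly dominate A (column Z: 6 ≤ 7)
  C vs B: [2 vs 2, 7 vs 6, 6 vs 7] → C does not strictly dominate B (column X: 2 ≤ 2)
No single strategy strictly dominates all others → no strictly dominant strategy.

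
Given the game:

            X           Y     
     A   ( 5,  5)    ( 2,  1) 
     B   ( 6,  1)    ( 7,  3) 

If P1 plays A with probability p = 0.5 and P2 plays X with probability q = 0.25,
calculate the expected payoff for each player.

E[P1] = 4.75, E[P2] = 2.25

Work:
E[P1] = p·q·π₁(A,X) + p·(1-q)·π₁(A,Y) + (1-p)·q·π₁(B,X) + (1-p)·(1-q)·π₁(B,Y)
= 0.5·0.25·5 + 0.5·0.75·2 + 0.5·0.25·6 + 0.5·0.75·7
= 4.75

E[P2] = 2.25 (similar calculation)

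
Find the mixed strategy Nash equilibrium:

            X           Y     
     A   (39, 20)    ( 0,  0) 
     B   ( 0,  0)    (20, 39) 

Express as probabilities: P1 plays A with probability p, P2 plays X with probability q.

p = 0.661, q = 0.339

Work:
Find probabilities that make opponent indifferent:
P2 chooses q to make P1 indifferent between A and B
P1 chooses p to make P2 indifferent between X and Y
Mixed NE: P1 plays (A: 0.661, B: 0.339), P2 plays (X: 0.339, Y: 0.661)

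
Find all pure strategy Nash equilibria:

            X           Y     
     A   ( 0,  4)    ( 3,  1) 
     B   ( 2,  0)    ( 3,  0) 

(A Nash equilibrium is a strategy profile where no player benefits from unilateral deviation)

Nash equilibrium: (B, X), (B, Y)

Work:
Best responses:
  P1 vs X: payoffs [0, 2] → best response B (payoff 2)
  P1 vs Y: payoffs [3, 3] → best response A/B (payoff 3)
  P2 vs A: payoffs [4, 1] → best response X (payoff 4)
  P2 vs B: payoffs [0, 0] → best response X/Y (payoff 0)
Mutual best responses: (B,X), (B,Y) → Nash equilibria.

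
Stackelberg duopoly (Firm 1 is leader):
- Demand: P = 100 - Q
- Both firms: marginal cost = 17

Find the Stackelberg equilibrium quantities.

q₁* (leader) = 41.5, q₂* (follower) = 20.75

Work:
Follower's reaction: q₂ = (a - c - q₁)/2
Leader substitutes: π₁ = q₁·(a - q₁ - (a-c-q₁)/2 - c)
FOC: q₁* = (100 - 17)/2 = 41.50
Then: q₂* = (100 - 17 - 41.5)/2 = 20.75
Leader has first-mover advantage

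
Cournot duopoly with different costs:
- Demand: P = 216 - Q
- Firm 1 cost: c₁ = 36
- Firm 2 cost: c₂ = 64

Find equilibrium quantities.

q₁* = 69.33, q₂* = 41.33

Work:
Reaction: q₁ = (216 - 36 - q₂)/2
Reaction: q₂ = (216 - 64 - q₁)/2
Solve simultaneously:
q₁* = (216 - 2×36 + 64)/3 = 69.33
q₂* = (216 - 2×64 + 36)/3 = 41.33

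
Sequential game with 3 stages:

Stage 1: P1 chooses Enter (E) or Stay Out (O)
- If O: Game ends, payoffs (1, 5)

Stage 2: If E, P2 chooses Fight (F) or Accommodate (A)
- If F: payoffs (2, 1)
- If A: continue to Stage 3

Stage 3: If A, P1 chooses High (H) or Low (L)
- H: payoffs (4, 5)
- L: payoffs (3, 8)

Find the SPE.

SPE: (E, A, H); Outcome (4, 5)

Work:
Stage 3: P1 chooses H (4 vs 3)
Stage 2: P2: F->1, A->5 (anticipating H). Choose A
Stage 1: P1: O->1, E->4 (anticipating A, H). Choose E
SPE path: E -> A -> H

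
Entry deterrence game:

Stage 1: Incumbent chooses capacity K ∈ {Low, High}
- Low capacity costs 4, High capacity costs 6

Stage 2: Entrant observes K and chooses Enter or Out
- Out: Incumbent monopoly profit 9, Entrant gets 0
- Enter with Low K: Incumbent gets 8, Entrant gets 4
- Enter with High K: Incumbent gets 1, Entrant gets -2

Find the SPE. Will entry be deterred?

SPE: (Low, Enter|Low, Out|High); Entry not deterred. Incumbent net profit = 4, Entrant gets 4

Work:
After Low K: Entrant enters (4 > 0)
After High K: Entrant stays out (-2 < 0)
Incumbent: Low → 8−4=4, High → 9−6=3
Incumbent chooses Low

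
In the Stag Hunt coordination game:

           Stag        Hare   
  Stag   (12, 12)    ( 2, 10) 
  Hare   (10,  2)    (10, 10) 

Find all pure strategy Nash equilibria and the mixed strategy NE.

Pure NE: (Stag, Stag) and (Hare, Hare); Mixed NE: p = 0.8, q = 0.8

Work:
Check pure NE:
(Stag, Stag): (12, 12) - no unilateral deviation beneficial
(Hare, Hare): (10, 10) - no unilateral deviation beneficial
Mixed NE: P1 plays Stag with p = 0.8, P2 plays Stag with q = 0.8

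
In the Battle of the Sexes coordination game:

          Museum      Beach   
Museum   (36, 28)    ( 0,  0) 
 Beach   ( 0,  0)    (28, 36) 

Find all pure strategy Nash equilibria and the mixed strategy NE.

Pure NE: (Museum, Museum) and (Beach, Beach); Mixed NE: p = 0.5625, q = 0.4375

Work:
Check pure NE:
(Museum, Museum): (36, 28) - no unilateral deviation beneficial
(Beach, Beach): (28, 36) - no unilateral deviation beneficial
Mixed NE: P1 plays Museum with p = 0.5625, P2 plays Museum with q = 0.4375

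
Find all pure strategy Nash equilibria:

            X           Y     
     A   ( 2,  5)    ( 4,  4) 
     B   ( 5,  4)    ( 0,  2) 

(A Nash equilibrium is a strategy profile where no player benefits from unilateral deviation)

Nash equilibrium: (B, X)

Work:
Best responses:
  P1 vs X: payoffs [2, 5] → best response B (payoff 5)
  P1 vs Y: payoffs [4, 0] → best response A (payoff 4)
  P2 vs A: payoffs [5, 4] → best response X (payoff 5)
  P2 vs B: payoffs [4, 2] → best response X (payoff 4)
Mutual best responses: (B,X) → Nash equilibria.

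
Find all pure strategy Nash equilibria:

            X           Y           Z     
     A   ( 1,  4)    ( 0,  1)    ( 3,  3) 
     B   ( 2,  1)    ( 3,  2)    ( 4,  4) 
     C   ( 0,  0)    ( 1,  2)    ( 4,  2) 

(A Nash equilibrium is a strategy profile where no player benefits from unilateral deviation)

Nash equilibrium: (B, Z), (C, Z)

Work:
Best responses:
  P1 vs X: payoffs [1, 2, 0] → best response B (payoff 2)
  P1 vs Y: payoffs [0, 3, 1] → best response B (payoff 3)
  P1 vs Z: payoffs [3, 4, 4] → best response B/C (payoff 4)
  P2 vs A: payoffs [4, 1, 3] → best response X (payoff 4)
  P2 vs B: payoffs [1, 2, 4] → best response Z (payoff 4)
  P2 vs C: payoffs [0, 2, 2] → best response Y/Z (payoff 2)
Mutual best responses: (B,Z), (C,Z) → Nash equilibria.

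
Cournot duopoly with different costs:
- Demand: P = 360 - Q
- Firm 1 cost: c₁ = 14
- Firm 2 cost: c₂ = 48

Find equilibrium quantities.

q₁* = 126.67, q₂* = 92.67

Work:
Reaction: q₁ = (360 - 14 - q₂)/2
Reaction: q₂ = (360 - 48 - q₁)/2
Solve simultaneously:
q₁* = (360 - 2×14 + 48)/3 = 126.67
q₂* = (360 - 2×48 + 14)/3 = 92.67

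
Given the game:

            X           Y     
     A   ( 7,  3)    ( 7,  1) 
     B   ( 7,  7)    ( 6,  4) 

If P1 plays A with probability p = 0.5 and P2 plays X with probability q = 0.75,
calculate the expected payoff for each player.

E[P1] = 6.875, E[P2] = 4.375

Work:
E[P1] = p·q·π₁(A,X) + p·(1-q)·π₁(A,Y) + (1-p)·q·π₁(B,X) + (1-p)·(1-q)·π₁(B,Y)
= 0.5·0.75·7 + 0.5·0.25·7 + 0.5·0.75·7 + 0.5·0.25·6
= 6.875

E[P2] = 4.375 (similar calculation)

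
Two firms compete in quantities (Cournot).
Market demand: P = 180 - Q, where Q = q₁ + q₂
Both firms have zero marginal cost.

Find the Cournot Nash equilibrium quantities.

q₁* = q₂* = 60.0; P* = 60.0

Work:
Profit: π_i = P·q_i = (a - q_i - q_j)·q_i
FOC: ∂π_i/∂q_i = a - 2q_i - q_j = 0
Reaction function: q_i = (180 - q_j)/2
Symmetry: q* = 180/3 = 60.0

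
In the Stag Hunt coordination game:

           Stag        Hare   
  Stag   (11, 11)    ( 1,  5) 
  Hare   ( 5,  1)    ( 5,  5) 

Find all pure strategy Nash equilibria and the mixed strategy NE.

Pure NE: (Stag, Stag) and (Hare, Hare); Mixed NE: p = 0.4, q = 0.4

Work:
Check pure NE:
(Stag, Stag): (11, 11) - no unilateral deviation beneficial
(Hare, Hare): (5, 5) - no unilateral deviation beneficial
Mixed NE: P1 plays Stag with p = 0.4, P2 plays Stag with q = 0.4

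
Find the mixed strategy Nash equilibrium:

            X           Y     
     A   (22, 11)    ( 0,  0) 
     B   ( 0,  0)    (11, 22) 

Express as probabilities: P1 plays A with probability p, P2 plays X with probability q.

p = 0.6667, q = 0.3333

Work:
Find probabilities that make opponent indifferent:
P2 chooses q to make P1 indifferent between A and B
P1 chooses p to make P2 indifferent between X and Y
Mixed NE: P1 plays (A: 0.6667, B: 0.3333), P2 plays (X: 0.3333, Y: 0.6667)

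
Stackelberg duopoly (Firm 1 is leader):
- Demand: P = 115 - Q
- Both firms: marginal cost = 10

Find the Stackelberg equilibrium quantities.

q₁* (leader) = 52.5, q₂* (follower) = 26.25

Work:
Follower's reaction: q₂ = (a - c - q₁)/2
Leader substitutes: π₁ = q₁·(a - q₁ - (a-c-q₁)/2 - c)
FOC: q₁* = (115 - 10)/2 = 52.50
Then: q₂* = (115 - 10 - 52.5)/2 = 26.25
Leader has first-mover advantage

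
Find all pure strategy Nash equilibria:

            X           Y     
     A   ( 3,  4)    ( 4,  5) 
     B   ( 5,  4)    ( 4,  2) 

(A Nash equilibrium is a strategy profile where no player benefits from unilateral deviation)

Nash equilibrium: (A, Y), (B, X)

Work:
Best responses:
  P1 vs X: payoffs [3, 5] → best response B (payoff 5)
  P1 vs Y: payoffs [4, 4] → best response A/B (payoff 4)
  P2 vs A: payoffs [4, 5] → best response Y (payoff 5)
  P2 vs B: payoffs [4, 2] → best response X (payoff 4)
Mutual best responses: (A,Y), (B,X) → Nash equilibria.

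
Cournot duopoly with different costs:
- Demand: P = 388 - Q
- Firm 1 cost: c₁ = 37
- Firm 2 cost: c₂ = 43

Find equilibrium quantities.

q₁* = 119.0, q₂* = 113.0

Work:
Reaction: q₁ = (388 - 37 - q₂)/2
Reaction: q₂ = (388 - 43 - q₁)/2
Solve simultaneously:
q₁* = (388 - 2×37 + 43)/3 = 119.0
q₂* = (388 - 2×43 + 37)/3 = 113.0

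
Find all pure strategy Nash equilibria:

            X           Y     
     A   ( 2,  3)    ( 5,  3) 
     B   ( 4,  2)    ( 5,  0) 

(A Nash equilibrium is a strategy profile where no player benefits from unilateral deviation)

Nash equilibrium: (A, Y), (B, X)

Work:
Best responses:
  P1 vs X: payoffs [2, 4] → best response B (payoff 4)
  P1 vs Y: payoffs [5, 5] → best response A/B (payoff 5)
  P2 vs A: payoffs [3, 3] → best response X/Y (payoff 3)
  P2 vs B: payoffs [2, 0] → best response X (payoff 2)
Mutual best responses: (A,Y), (B,X) → Nash equilibria.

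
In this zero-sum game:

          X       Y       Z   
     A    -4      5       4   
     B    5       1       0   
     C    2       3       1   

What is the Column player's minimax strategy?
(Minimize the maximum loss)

Column should play Z, value = 4

Work:
Column player minimizes Row's maximum payoff:
Column X: max payoff to Row = 5
Column Y: max payoff to Row = 5
Column Z: max payoff to Row = 4
Minimum is 4, achieved by column Z.
Minimax strategy: Z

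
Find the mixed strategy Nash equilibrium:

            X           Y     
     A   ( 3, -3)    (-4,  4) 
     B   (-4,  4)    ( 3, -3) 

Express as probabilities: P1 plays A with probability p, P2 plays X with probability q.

p = 0.5, q = 0.5

Work:
Find probabilities that make opponent indifferent:
P2 chooses q to make P1 indifferent between A and B
P1 chooses p to make P2 indifferent between X and Y
Mixed NE: P1 plays (A: 0.5, B: 0.5), P2 plays (X: 0.5, Y: 0.5)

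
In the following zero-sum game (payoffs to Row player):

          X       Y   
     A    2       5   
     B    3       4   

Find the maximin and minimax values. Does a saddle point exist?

Maximin = 3, Minimax = 3, Saddle: True

Work:
Row minimums: [2, 3] → maximin = 3
Column maximums: [3, 5] → minimax = 3
Saddle point exists! Game value = 3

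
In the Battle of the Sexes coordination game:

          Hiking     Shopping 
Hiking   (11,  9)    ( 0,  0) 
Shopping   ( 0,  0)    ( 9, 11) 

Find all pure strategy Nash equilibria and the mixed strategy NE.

Pure NE: (Hiking, Hiking) and (Shopping, Shopping); Mixed NE: p = 0.55, q = 0.45

Work:
Check pure NE:
(Hiking, Hiking): (11, 9) - no unilateral deviation beneficial
(Shopping, Shopping): (9, 11) - no unilateral deviation beneficial
Mixed NE: P1 plays Hiking with p = 0.55, P2 plays Hiking with q = 0.45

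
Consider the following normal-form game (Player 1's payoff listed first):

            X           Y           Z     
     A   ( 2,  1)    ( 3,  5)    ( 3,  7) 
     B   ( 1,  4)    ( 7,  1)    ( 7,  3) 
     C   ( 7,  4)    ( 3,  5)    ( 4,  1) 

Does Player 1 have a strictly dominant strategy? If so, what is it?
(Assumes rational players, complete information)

No strictly dominant strategy exists for Player 1

Work:
A strategy strictly dominates another if it gives a strictly higher payoff against every opponent action. Compare each pair of P1's strategies column-by-column:
  A vs B: [2 vs 1, 3 vs 7, 3 vs 7] → A does not strictly dominate B (column Y: 3 ≤ 7)
  A vs C: [2 vs 7, 3 vs 3, 3 vs 4] → A does not strictly dominate C (column X: 2 ≤ 7)
  B vs A: [1 vs 2, 7 vs 3, 7 vs 3] → B does not strictly dominate A (column X: 1 ≤ 2)
  B vs C: [1 vs 7, 7 vs 3, 7 vs 4] → B does not strictly dominate C (column X: 1 ≤ 7)
  C vs A: [7 vs 2, 3 vs 3, 4 vs 3] → C does not strictly dominate A (column Y: 3 ≤ 3)
  C vs B: [7 vs 1, 3 vs 7, 4 vs 7] → C does not strictly dominate B (column Y: 3 ≤ 7)
No single strategy strictly dominates all others → no strictly dominant strategy.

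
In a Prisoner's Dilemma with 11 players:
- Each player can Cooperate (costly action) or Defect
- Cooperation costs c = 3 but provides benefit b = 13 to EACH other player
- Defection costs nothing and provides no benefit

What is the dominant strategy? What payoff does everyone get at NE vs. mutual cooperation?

Dominant: Defect; NE payoff = 0; Coop payoff = 127

Work:
Defect dominates (saves cost c = 3, benefit to others is external)
NE: All defect → everyone gets 0
If all cooperate: each receives (10)×13 - 3 = 127
Social dilemma: 127 > 0 but NE gives 0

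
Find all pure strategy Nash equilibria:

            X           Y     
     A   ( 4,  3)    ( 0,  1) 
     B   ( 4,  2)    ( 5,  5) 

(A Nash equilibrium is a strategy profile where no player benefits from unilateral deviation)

Nash equilibrium: (A, X), (B, Y)

Work:
Best responses:
  P1 vs X: payoffs [4, 4] → best response A/B (payoff 4)
  P1 vs Y: payoffs [0, 5] → best response B (payoff 5)
  P2 vs A: payoffs [3, 1] → best response X (payoff 3)
  P2 vs B: payoffs [2, 5] → best response Y (payoff 5)
Mutual best responses: (A,X), (B,Y) → Nash equilibria.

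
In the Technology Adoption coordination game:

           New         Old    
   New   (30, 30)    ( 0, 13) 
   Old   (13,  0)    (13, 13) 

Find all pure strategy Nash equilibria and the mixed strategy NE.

Pure NE: (New, New) and (Old, Old); Mixed NE: p = 0.4333, q = 0.4333

Work:
Check pure NE:
(New, New): (30, 30) - no unilateral deviation beneficial
(Old, Old): (13, 13) - no unilateral deviation beneficial
Mixed NE: P1 plays New with p = 0.4333, P2 plays New with q = 0.4333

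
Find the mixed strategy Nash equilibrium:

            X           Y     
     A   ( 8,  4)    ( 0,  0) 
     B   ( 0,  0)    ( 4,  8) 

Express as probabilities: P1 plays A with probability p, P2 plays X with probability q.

p = 0.6667, q = 0.3333

Work:
Find probabilities that make opponent indifferent:
P2 chooses q to make P1 indifferent between A and B
P1 chooses p to make P2 indifferent between X and Y
Mixed NE: P1 plays (A: 0.6667, B: 0.3333), P2 plays (X: 0.3333, Y: 0.6667)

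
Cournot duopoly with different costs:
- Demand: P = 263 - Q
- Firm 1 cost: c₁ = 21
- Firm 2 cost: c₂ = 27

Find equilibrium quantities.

q₁* = 82.67, q₂* = 76.67

Work:
Reaction: q₁ = (263 - 21 - q₂)/2
Reaction: q₂ = (263 - 27 - q₁)/2
Solve simultaneously:
q₁* = (263 - 2×21 + 27)/3 = 82.67
q₂* = (263 - 2×27 + 21)/3 = 76.67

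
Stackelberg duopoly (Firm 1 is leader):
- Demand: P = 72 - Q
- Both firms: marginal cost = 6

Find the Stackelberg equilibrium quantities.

q₁* (leader) = 33.0, q₂* (follower) = 16.5

Work:
Follower's reaction: q₂ = (a - c - q₁)/2
Leader substitutes: π₁ = q₁·(a - q₁ - (a-c-q₁)/2 - c)
FOC: q₁* = (72 - 6)/2 = 33.00
Then: q₂* = (72 - 6 - 33.0)/2 = 16.50
Leader has first-mover advantage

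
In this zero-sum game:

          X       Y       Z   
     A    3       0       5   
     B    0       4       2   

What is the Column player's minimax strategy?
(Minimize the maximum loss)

Column should play X, value = 3

Work:
Column player minimizes Row's maximum payoff:
Column X: max payoff to Row = 3
Column Y: max payoff to Row = 4
Column Z: max payoff to Row = 5
Minimum is 3, achieved by column X.
Minimax strategy: X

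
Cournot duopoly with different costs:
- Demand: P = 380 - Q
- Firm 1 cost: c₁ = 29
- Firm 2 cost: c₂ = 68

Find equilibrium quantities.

q₁* = 130.0, q₂* = 91.0

Work:
Reaction: q₁ = (380 - 29 - q₂)/2
Reaction: q₂ = (380 - 68 - q₁)/2
Solve simultaneously:
q₁* = (380 - 2×29 + 68)/3 = 130.0
q₂* = (380 - 2×68 + 29)/3 = 91.0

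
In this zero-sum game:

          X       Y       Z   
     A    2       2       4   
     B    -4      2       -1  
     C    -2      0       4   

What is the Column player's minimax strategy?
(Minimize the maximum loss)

Column should play X or Y (all achieve the minimum), value = 2

Work:
Column player minimizes Row's maximum payoff:
Column X: max payoff to Row = 2
Column Y: max payoff to Row = 2
Column Z: max payoff to Row = 4
Minimum is 2, achieved by columns X, Y (tied).
Each of X or Y is a minimax strategy.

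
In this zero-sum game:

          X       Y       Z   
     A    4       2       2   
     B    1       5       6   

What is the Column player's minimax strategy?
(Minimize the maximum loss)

Column should play X, value = 4

Work:
Column player minimizes Row's maximum payoff:
Column X: max payoff to Row = 4
Column Y: max payoff to Row = 5
Column Z: max payoff to Row = 6
Minimum is 4, achieved by column X.
Minimax strategy: X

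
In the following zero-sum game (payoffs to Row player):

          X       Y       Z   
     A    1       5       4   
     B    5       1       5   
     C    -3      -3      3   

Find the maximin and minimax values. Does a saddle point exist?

Maximin = 1, Minimax = 5, Saddle: False

Work:
Row minimums: [1, 1, -3] → maximin = 1
Column maximums: [5, 5, 5] → minimax = 5
No saddle point (maximin ≠ minimax). Mixed strategy needed.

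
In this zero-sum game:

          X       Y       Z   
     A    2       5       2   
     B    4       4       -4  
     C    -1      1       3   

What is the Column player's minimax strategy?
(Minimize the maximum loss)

Column should play Z, value = 3

Work:
Column player minimizes Row's maximum payoff:
Column X: max payoff to Row = 4
Column Y: max payoff to Row = 5
Column Z: max payoff to Row = 3
Minimum is 3, achieved by column Z.
Minimax strategy: Z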